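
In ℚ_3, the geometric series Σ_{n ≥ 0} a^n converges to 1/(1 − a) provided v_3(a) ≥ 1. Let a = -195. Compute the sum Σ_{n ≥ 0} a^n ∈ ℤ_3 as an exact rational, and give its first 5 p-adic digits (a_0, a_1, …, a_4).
Σ a^n = 1/(1 − a) = 1/196;  first 5 digits = (1, 1, 0, 1, 0)

v_3(a) = 1 ≥ 1, so the series converges in ℤ_3 to 1/(1 − a) = 1/(1 − (-195)) = 1/196. Expand this rational in ℤ_3: compute digits iteratively via d_i = x_i mod 3, x_{i+1} = (x_i − d_i)/3. The first 5 digits are (1, 1, 0, 1, 0).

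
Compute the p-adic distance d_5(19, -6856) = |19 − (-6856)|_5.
d_5(19, -6856) = 1/625

Step 1 — x − y = 19 − (-6856) = 6875. Step 2 — v_5(6875) = 4 (factor: 6875 = (5^4 · 11); the sign does not affect v_p). Step 3 — |x − y|_5 = 5^{-4} = 1/625.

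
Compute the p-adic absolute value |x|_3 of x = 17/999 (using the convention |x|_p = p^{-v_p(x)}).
|17/999|_3 = 27

Step 1 — compute v_3(x) by factoring powers of 3 out of the numerator and denominator: v_3(17/999) = -3. Step 2 — apply |x|_p = p^{-v_p(x)} = 3^{3} = 27.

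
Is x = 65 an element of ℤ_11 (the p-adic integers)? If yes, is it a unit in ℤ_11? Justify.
x ∈ ℤ_11^× (unit); v_11(x) = 0

ℤ_11 = {x ∈ ℚ_11 : v_11(x) ≥ 0} and ℤ_11^× = {x ∈ ℤ_11 : v_11(x) = 0}. Here v_11(65) = v_11(num) − v_11(den) = 0; compare against these criteria.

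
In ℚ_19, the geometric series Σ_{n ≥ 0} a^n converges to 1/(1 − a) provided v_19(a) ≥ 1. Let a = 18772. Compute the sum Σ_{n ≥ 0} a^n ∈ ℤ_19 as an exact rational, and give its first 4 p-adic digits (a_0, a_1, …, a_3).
Σ a^n = 1/(1 − a) = -1/18771;  first 4 digits = (1, 0, 14, 2)

v_19(a) = 2 ≥ 1, so the series converges in ℤ_19 to 1/(1 − a) = 1/(1 − 18772) = -1/18771. Expand this rational in ℤ_19: compute digits iteratively via d_i = x_i mod 19, x_{i+1} = (x_i − d_i)/19. The first 4 digits are (1, 0, 14, 2).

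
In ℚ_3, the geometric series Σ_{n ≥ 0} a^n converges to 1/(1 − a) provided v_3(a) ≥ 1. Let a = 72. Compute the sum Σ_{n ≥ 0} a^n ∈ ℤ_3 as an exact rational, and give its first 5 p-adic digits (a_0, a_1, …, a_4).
Σ a^n = 1/(1 − a) = -1/71;  first 5 digits = (1, 0, 2, 2, 1)

v_3(a) = 2 ≥ 1, so the series converges in ℤ_3 to 1/(1 − a) = 1/(1 − 72) = -1/71. Expand this rational in ℤ_3: compute digits iteratively via d_i = x_i mod 3, x_{i+1} = (x_i − d_i)/3. The first 5 digits are (1, 0, 2, 2, 1).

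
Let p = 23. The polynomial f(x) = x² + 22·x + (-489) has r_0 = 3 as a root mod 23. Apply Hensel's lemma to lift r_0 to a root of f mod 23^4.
r_3 = 202058 (mod 279841)

Hensel: r_{i+1} = r_i − f(r_i)·(f′(r_i))^{-1} mod 23^{i+2}, f′(x) = 2x + 22. Iterate:
  r_0 = 3 (mod 23)
  r_1 = 509 (mod 529)
  r_2 = 7386 (mod 12167)
  r_3 = 202058 (mod 279841)
Final: r = 202058 satisfies f(r) ≡ 0 mod 23^4.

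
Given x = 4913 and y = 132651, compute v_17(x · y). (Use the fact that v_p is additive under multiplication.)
v_17(651714363) = 6

v_p(x) = 3 (factor: 4913 = 17^3 · 1); v_p(y) = 3 (factor: 132651 = 17^3 · 27). Additivity: v_p(xy) = v_p(x) + v_p(y) = 3 + 3 = 6. (Direct check: xy = 651714363 = 17^6 · (27).)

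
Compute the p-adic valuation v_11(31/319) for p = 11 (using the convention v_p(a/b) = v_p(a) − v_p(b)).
v_11(31/319) = -1

Factor powers of 11 from the numerator and denominator of the reduced fraction: 31 = 11^0 · 31 and 319 = 11^1 · 29. Apply v_p(a/b) = v_p(a) − v_p(b): v_11(31/319) = 0 − 1 = -1.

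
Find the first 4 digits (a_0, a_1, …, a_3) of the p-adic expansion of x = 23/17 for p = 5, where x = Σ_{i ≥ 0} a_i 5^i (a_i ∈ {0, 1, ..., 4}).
(a_0, …, a_3) = (4, 3, 4, 2)

v_5(23/17) = 0 (numerator and denominator both coprime to 5), so x ∈ ℤ_5^×. Compute digits iteratively via a_i = x_i mod 5, x_{i+1} = (x_i − a_i)/5, with x_0 = x:
  x_0 = 23/17;  a_0 = 4;  x_1 = (x_0 − 4)/5 = -9/17
  x_1 = -9/17;  a_1 = 3;  x_2 = (x_1 − 3)/5 = -12/17
  x_2 = -12/17;  a_2 = 4;  x_3 = (x_2 − 4)/5 = -16/17
  x_3 = -16/17;  a_3 = 2;  x_4 = (x_3 − 2)/5 = -10/17
Digits: (4, 3, 4, 2).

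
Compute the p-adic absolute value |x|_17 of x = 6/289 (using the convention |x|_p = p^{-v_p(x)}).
|6/289|_17 = 289

Step 1 — compute v_17(x) by factoring powers of 17 out of the numerator and denominator: v_17(6/289) = -2. Step 2 — apply |x|_p = p^{-v_p(x)} = 17^{2} = 289.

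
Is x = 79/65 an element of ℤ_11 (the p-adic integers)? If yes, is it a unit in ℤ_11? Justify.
x ∈ ℤ_11^× (unit); v_11(x) = 0

ℤ_11 = {x ∈ ℚ_11 : v_11(x) ≥ 0} and ℤ_11^× = {x ∈ ℤ_11 : v_11(x) = 0}. Here v_11(79/65) = v_11(num) − v_11(den) = 0; compare against these criteria.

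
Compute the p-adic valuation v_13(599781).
v_13(599781) = 4

v_13(n) is the largest exponent k such that 13^k divides n. Factor out: 599781 = 13^4 · 21. (Sign doesn't affect v_p.) So v_13(599781) = 4.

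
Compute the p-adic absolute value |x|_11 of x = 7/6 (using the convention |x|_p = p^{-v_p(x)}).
|7/6|_11 = 1

Step 1 — compute v_11(x) by factoring powers of 11 out of the numerator and denominator: v_11(7/6) = 0. Step 2 — apply |x|_p = p^{-v_p(x)} = 11^{0} = 1.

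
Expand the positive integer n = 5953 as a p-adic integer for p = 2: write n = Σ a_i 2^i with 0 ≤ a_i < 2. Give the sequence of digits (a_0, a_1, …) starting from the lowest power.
(a_0, a_1, …) = (1, 0, 0, 0, 0, 0, 1, 0, 1, 1, 1, 0, 1)

Repeated division by 2 gives the digits low-to-high: 5953 = 1 + 1·2^6 + 1·2^8 + 1·2^9 + 1·2^10 + 1·2^12. Digit sequence: (1, 0, 0, 0, 0, 0, 1, 0, 1, 1, 1, 0, 1).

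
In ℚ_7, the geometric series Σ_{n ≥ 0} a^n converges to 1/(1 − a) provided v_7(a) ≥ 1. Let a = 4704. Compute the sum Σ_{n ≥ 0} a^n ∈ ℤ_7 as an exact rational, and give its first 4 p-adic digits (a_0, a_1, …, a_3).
Σ a^n = 1/(1 − a) = -1/4703;  first 4 digits = (1, 0, 5, 6)

v_7(a) = 2 ≥ 1, so the series converges in ℤ_7 to 1/(1 − a) = 1/(1 − 4704) = -1/4703. Expand this rational in ℤ_7: compute digits iteratively via d_i = x_i mod 7, x_{i+1} = (x_i − d_i)/7. The first 4 digits are (1, 0, 5, 6).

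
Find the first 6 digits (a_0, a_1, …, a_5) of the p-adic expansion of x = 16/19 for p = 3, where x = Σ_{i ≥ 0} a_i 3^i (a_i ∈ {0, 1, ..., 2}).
(a_0, …, a_5) = (1, 2, 2, 1, 0, 2)

v_3(16/19) = 0 (numerator and denominator both coprime to 3), so x ∈ ℤ_3^×. Compute digits iteratively via a_i = x_i mod 3, x_{i+1} = (x_i − a_i)/3, with x_0 = x:
  x_0 = 16/19;  a_0 = 1;  x_1 = (x_0 − 1)/3 = -1/19
  x_1 = -1/19;  a_1 = 2;  x_2 = (x_1 − 2)/3 = -13/19
  x_2 = -13/19;  a_2 = 2;  x_3 = (x_2 − 2)/3 = -17/19
  x_3 = -17/19;  a_3 = 1;  x_4 = (x_3 − 1)/3 = -12/19
  x_4 = -12/19;  a_4 = 0;  x_5 = (x_4 − 0)/3 = -4/19
  x_5 = -4/19;  a_5 = 2;  x_6 = (x_5 − 2)/3 = -14/19
Digits: (1, 2, 2, 1, 0, 2).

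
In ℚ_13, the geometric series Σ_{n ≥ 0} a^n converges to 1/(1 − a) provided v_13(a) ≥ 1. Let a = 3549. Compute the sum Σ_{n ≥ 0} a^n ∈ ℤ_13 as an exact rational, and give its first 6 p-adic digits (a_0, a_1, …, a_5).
Σ a^n = 1/(1 − a) = -1/3548;  first 6 digits = (1, 0, 8, 1, 12, 7)

v_13(a) = 2 ≥ 1, so the series converges in ℤ_13 to 1/(1 − a) = 1/(1 − 3549) = -1/3548. Expand this rational in ℤ_13: compute digits iteratively via d_i = x_i mod 13, x_{i+1} = (x_i − d_i)/13. The first 6 digits are (1, 0, 8, 1, 12, 7).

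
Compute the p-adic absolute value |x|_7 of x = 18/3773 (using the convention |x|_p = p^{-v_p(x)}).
|18/3773|_7 = 343

Step 1 — compute v_7(x) by factoring powers of 7 out of the numerator and denominator: v_7(18/3773) = -3. Step 2 — apply |x|_p = p^{-v_p(x)} = 7^{3} = 343.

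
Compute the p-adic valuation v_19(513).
v_19(513) = 1

v_19(n) is the largest exponent k such that 19^k divides n. Factor out: 513 = 19^1 · 27. (Sign doesn't affect v_p.) So v_19(513) = 1.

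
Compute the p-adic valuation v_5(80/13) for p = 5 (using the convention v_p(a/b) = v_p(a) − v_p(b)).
v_5(80/13) = 1

Factor powers of 5 from the numerator and denominator of the reduced fraction: 80 = 5^1 · 16 and 13 = 5^0 · 13. Apply v_p(a/b) = v_p(a) − v_p(b): v_5(80/13) = 1 − 0 = 1.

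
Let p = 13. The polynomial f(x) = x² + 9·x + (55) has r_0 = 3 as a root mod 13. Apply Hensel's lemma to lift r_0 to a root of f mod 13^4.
r_3 = 13224 (mod 28561)

Hensel: r_{i+1} = r_i − f(r_i)·(f′(r_i))^{-1} mod 13^{i+2}, f′(x) = 2x + 9. Iterate:
  r_0 = 3 (mod 13)
  r_1 = 42 (mod 169)
  r_2 = 42 (mod 2197)
  r_3 = 13224 (mod 28561)
Final: r = 13224 satisfies f(r) ≡ 0 mod 13^4.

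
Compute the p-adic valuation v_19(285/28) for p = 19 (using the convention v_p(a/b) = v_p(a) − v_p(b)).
v_19(285/28) = 1

Factor powers of 19 from the numerator and denominator of the reduced fraction: 285 = 19^1 · 15 and 28 = 19^0 · 28. Apply v_p(a/b) = v_p(a) − v_p(b): v_19(285/28) = 1 − 0 = 1.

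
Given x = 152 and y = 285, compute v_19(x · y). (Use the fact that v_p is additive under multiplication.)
v_19(43320) = 2

v_p(x) = 1 (factor: 152 = 19^1 · 8); v_p(y) = 1 (factor: 285 = 19^1 · 15). Additivity: v_p(xy) = v_p(x) + v_p(y) = 1 + 1 = 2. (Direct check: xy = 43320 = 19^2 · (120).)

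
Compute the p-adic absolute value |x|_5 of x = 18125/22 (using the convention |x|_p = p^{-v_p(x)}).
|18125/22|_5 = 1/625

Step 1 — compute v_5(x) by factoring powers of 5 out of the numerator and denominator: v_5(18125/22) = 4. Step 2 — apply |x|_p = p^{-v_p(x)} = 5^{-4} = 1/625.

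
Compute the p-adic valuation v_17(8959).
v_17(8959) = 2

v_17(n) is the largest exponent k such that 17^k divides n. Factor out: 8959 = 17^2 · 31. (Sign doesn't affect v_p.) So v_17(8959) = 2.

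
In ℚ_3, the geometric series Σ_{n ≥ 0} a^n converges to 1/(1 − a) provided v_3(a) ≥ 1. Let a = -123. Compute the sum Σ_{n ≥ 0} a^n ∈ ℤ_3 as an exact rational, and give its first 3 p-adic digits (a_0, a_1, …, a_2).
Σ a^n = 1/(1 − a) = 1/124;  first 3 digits = (1, 1, 2)

v_3(a) = 1 ≥ 1, so the series converges in ℤ_3 to 1/(1 − a) = 1/(1 − (-123)) = 1/124. Expand this rational in ℤ_3: compute digits iteratively via d_i = x_i mod 3, x_{i+1} = (x_i − d_i)/3. The first 3 digits are (1, 1, 2).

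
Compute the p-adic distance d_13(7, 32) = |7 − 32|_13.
d_13(7, 32) = 1

Step 1 — x − y = 7 − 32 = -25. Step 2 — v_13(-25) = 0 (factor: -25 = −(13^0 · 25); the sign does not affect v_p). Step 3 — |x − y|_13 = 13^{0} = 1.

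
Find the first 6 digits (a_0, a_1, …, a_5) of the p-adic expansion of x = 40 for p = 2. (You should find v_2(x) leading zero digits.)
(a_0, …, a_5) = (0, 0, 0, 1, 0, 1)

v_2(40) = 3, so a_0 = ... = a_2 = 0. Factor out: x = 2^3 · u with u = 5 a unit in ℤ_2. Expand u iteratively via a_{v+i} = u_i mod 2, u_{i+1} = (u_i − a_{v+i})/2:
  u_0 = 5;  a_3 = 1;  u_1 = (u_0 − 1)/2 = 2
  u_1 = 2;  a_4 = 0;  u_2 = (u_1 − 0)/2 = 1
  u_2 = 1;  a_5 = 1;  u_3 = (u_2 − 1)/2 = 0
Digits: (0, 0, 0, 1, 0, 1).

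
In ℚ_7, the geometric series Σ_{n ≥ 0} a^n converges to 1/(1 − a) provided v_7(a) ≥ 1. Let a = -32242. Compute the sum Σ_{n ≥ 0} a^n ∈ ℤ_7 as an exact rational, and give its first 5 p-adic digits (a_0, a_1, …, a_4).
Σ a^n = 1/(1 − a) = 1/32243;  first 5 digits = (1, 0, 0, 4, 0)

v_7(a) = 3 ≥ 1, so the series converges in ℤ_7 to 1/(1 − a) = 1/(1 − (-32242)) = 1/32243. Expand this rational in ℤ_7: compute digits iteratively via d_i = x_i mod 7, x_{i+1} = (x_i − d_i)/7. The first 5 digits are (1, 0, 0, 4, 0).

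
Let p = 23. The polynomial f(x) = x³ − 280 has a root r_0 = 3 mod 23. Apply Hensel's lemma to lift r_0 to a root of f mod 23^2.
r_1 = 463 (mod 529)

Hensel: r_{i+1} = r_i − f(r_i)/f′(r_i) mod 23^{i+2}, where f′(x) = 3x². Iterate:
  r_0 = 3 (mod 23)
  r_1 = 463 (mod 529)
Final: r = 463 with f(r) ≡ 0 mod 23^2.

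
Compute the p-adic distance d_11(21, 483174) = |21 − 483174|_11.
d_11(21, 483174) = 1/161051

Step 1 — x − y = 21 − 483174 = -483153. Step 2 — v_11(-483153) = 5 (factor: -483153 = −(11^5 · 3); the sign does not affect v_p). Step 3 — |x − y|_11 = 11^{-5} = 1/161051.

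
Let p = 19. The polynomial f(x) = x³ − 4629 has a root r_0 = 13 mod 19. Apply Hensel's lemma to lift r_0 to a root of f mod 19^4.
r_3 = 93949 (mod 130321)

Hensel: r_{i+1} = r_i − f(r_i)/f′(r_i) mod 19^{i+2}, where f′(x) = 3x². Iterate:
  r_0 = 13 (mod 19)
  r_1 = 89 (mod 361)
  r_2 = 4782 (mod 6859)
  r_3 = 93949 (mod 130321)
Final: r = 93949 with f(r) ≡ 0 mod 19^4.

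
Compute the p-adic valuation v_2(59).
v_2(59) = 0

v_2(n) is the largest exponent k such that 2^k divides n. Factor out: 59 = 2^0 · 59. (Sign doesn't affect v_p.) So v_2(59) = 0.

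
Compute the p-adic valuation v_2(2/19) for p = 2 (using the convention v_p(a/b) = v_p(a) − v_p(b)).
v_2(2/19) = 1

Factor powers of 2 from the numerator and denominator of the reduced fraction: 2 = 2^1 · 1 and 19 = 2^0 · 19. Apply v_p(a/b) = v_p(a) − v_p(b): v_2(2/19) = 1 − 0 = 1.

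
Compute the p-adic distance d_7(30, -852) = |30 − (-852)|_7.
d_7(30, -852) = 1/49

Step 1 — x − y = 30 − (-852) = 882. Step 2 — v_7(882) = 2 (factor: 882 = (7^2 · 18); the sign does not affect v_p). Step 3 — |x − y|_7 = 7^{-2} = 1/49.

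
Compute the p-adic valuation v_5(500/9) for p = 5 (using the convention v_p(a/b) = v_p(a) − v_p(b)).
v_5(500/9) = 3

Factor powers of 5 from the numerator and denominator of the reduced fraction: 500 = 5^3 · 4 and 9 = 5^0 · 9. Apply v_p(a/b) = v_p(a) − v_p(b): v_5(500/9) = 3 − 0 = 3.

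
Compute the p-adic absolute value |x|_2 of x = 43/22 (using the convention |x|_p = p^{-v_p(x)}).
|43/22|_2 = 2

Step 1 — compute v_2(x) by factoring powers of 2 out of the numerator and denominator: v_2(43/22) = -1. Step 2 — apply |x|_p = p^{-v_p(x)} = 2^{1} = 2.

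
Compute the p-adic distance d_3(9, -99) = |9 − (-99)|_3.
d_3(9, -99) = 1/27

Step 1 — x − y = 9 − (-99) = 108. Step 2 — v_3(108) = 3 (factor: 108 = (3^3 · 4); the sign does not affect v_p). Step 3 — |x − y|_3 = 3^{-3} = 1/27.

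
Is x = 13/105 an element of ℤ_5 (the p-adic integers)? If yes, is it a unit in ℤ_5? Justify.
x ∉ ℤ_5 (v_5(x) = -1 < 0)

ℤ_5 = {x ∈ ℚ_5 : v_5(x) ≥ 0} and ℤ_5^× = {x ∈ ℤ_5 : v_5(x) = 0}. Here v_5(13/105) = v_5(num) − v_5(den) = -1; compare against these criteria.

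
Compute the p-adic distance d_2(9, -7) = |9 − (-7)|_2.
d_2(9, -7) = 1/16

Step 1 — x − y = 9 − (-7) = 16. Step 2 — v_2(16) = 4 (factor: 16 = (2^4 · 1); the sign does not affect v_p). Step 3 — |x − y|_2 = 2^{-4} = 1/16.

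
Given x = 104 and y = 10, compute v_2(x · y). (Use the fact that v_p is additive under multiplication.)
v_2(1040) = 4

v_p(x) = 3 (factor: 104 = 2^3 · 13); v_p(y) = 1 (factor: 10 = 2^1 · 5). Additivity: v_p(xy) = v_p(x) + v_p(y) = 3 + 1 = 4. (Direct check: xy = 1040 = 2^4 · (65).)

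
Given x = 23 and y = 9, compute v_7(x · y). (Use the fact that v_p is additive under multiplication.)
v_7(207) = 0

v_p(x) = 0 (factor: 23 = 7^0 · 23); v_p(y) = 0 (factor: 9 = 7^0 · 9). Additivity: v_p(xy) = v_p(x) + v_p(y) = 0 + 0 = 0. (Direct check: xy = 207 = 7^0 · (207).)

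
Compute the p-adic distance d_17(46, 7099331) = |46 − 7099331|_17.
d_17(46, 7099331) = 1/1419857

Step 1 — x − y = 46 − 7099331 = -7099285. Step 2 — v_17(-7099285) = 5 (factor: -7099285 = −(17^5 · 5); the sign does not affect v_p). Step 3 — |x − y|_17 = 17^{-5} = 1/1419857.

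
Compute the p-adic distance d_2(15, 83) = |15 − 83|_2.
d_2(15, 83) = 1/4

Step 1 — x − y = 15 − 83 = -68. Step 2 — v_2(-68) = 2 (factor: -68 = −(2^2 · 17); the sign does not affect v_p). Step 3 — |x − y|_2 = 2^{-2} = 1/4.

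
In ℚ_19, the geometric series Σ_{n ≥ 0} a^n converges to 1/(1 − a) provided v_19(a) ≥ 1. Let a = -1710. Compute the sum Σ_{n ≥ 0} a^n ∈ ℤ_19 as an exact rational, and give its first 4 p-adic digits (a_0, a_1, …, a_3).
Σ a^n = 1/(1 − a) = 1/1711;  first 4 digits = (1, 5, 1, 0)

v_19(a) = 1 ≥ 1, so the series converges in ℤ_19 to 1/(1 − a) = 1/(1 − (-1710)) = 1/1711. Expand this rational in ℤ_19: compute digits iteratively via d_i = x_i mod 19, x_{i+1} = (x_i − d_i)/19. The first 4 digits are (1, 5, 1, 0).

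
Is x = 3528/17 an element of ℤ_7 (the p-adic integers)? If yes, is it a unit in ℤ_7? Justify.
x ∈ ℤ_7 but not a unit; v_7(x) = 2 > 0

ℤ_7 = {x ∈ ℚ_7 : v_7(x) ≥ 0} and ℤ_7^× = {x ∈ ℤ_7 : v_7(x) = 0}. Here v_7(3528/17) = v_7(num) − v_7(den) = 2; compare against these criteria.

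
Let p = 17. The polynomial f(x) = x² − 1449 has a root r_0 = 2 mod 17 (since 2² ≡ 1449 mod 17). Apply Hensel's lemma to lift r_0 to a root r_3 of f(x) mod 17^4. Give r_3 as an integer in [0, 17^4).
r_3 = 63004 (mod 83521)

Hensel's recurrence: r_{i+1} = r_i − f(r_i)·(f′(r_i))^{-1} mod 17^{i+2}, with f′(x) = 2x. Iterate:
  r_0 = 2 (mod 17)
  r_1 = 2 (mod 289)
  r_2 = 4048 (mod 4913)
  r_3 = 63004 (mod 83521)
Final: r_3 = 63004, and one checks f(r_3) ≡ 0 mod 17^4.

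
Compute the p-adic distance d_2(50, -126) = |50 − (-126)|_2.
d_2(50, -126) = 1/16

Step 1 — x − y = 50 − (-126) = 176. Step 2 — v_2(176) = 4 (factor: 176 = (2^4 · 11); the sign does not affect v_p). Step 3 — |x − y|_2 = 2^{-4} = 1/16.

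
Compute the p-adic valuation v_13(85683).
v_13(85683) = 4

v_13(n) is the largest exponent k such that 13^k divides n. Factor out: 85683 = 13^4 · 3. (Sign doesn't affect v_p.) So v_13(85683) = 4.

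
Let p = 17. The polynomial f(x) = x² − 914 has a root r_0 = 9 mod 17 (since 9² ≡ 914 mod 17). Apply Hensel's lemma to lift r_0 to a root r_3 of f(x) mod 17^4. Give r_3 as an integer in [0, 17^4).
r_3 = 15003 (mod 83521)

Hensel's recurrence: r_{i+1} = r_i − f(r_i)·(f′(r_i))^{-1} mod 17^{i+2}, with f′(x) = 2x. Iterate:
  r_0 = 9 (mod 17)
  r_1 = 264 (mod 289)
  r_2 = 264 (mod 4913)
  r_3 = 15003 (mod 83521)
Final: r_3 = 15003, and one checks f(r_3) ≡ 0 mod 17^4.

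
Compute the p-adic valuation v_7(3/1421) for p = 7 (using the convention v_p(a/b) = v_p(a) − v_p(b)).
v_7(3/1421) = -2

Factor powers of 7 from the numerator and denominator of the reduced fraction: 3 = 7^0 · 3 and 1421 = 7^2 · 29. Apply v_p(a/b) = v_p(a) − v_p(b): v_7(3/1421) = 0 − 2 = -2.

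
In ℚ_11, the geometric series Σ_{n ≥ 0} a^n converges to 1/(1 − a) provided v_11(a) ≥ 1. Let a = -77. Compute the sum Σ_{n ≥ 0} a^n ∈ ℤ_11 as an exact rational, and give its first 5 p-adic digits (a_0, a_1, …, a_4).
Σ a^n = 1/(1 − a) = 1/78;  first 5 digits = (1, 4, 4, 2, 5)

v_11(a) = 1 ≥ 1, so the series converges in ℤ_11 to 1/(1 − a) = 1/(1 − (-77)) = 1/78. Expand this rational in ℤ_11: compute digits iteratively via d_i = x_i mod 11, x_{i+1} = (x_i − d_i)/11. The first 5 digits are (1, 4, 4, 2, 5).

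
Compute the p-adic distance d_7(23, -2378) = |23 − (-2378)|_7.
d_7(23, -2378) = 1/2401

Step 1 — x − y = 23 − (-2378) = 2401. Step 2 — v_7(2401) = 4 (factor: 2401 = (7^4 · 1); the sign does not affect v_p). Step 3 — |x − y|_7 = 7^{-4} = 1/2401.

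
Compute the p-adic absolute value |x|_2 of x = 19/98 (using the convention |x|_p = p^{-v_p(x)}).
|19/98|_2 = 2

Step 1 — compute v_2(x) by factoring powers of 2 out of the numerator and denominator: v_2(19/98) = -1. Step 2 — apply |x|_p = p^{-v_p(x)} = 2^{1} = 2.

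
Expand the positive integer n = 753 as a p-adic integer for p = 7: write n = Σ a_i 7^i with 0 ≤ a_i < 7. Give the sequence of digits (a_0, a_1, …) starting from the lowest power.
(a_0, a_1, …) = (4, 2, 1, 2)

Repeated division by 7 gives the digits low-to-high: 753 = 4 + 2·7^1 + 1·7^2 + 2·7^3. Digit sequence: (4, 2, 1, 2).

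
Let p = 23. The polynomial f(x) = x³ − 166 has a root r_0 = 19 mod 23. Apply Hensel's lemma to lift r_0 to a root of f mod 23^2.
r_1 = 111 (mod 529)

Hensel: r_{i+1} = r_i − f(r_i)/f′(r_i) mod 23^{i+2}, where f′(x) = 3x². Iterate:
  r_0 = 19 (mod 23)
  r_1 = 111 (mod 529)
Final: r = 111 with f(r) ≡ 0 mod 23^2.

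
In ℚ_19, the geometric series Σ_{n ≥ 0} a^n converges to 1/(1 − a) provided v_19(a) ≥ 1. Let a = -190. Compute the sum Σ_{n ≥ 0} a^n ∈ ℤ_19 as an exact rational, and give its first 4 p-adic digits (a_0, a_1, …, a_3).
Σ a^n = 1/(1 − a) = 1/191;  first 4 digits = (1, 9, 4, 12)

v_19(a) = 1 ≥ 1, so the series converges in ℤ_19 to 1/(1 − a) = 1/(1 − (-190)) = 1/191. Expand this rational in ℤ_19: compute digits iteratively via d_i = x_i mod 19, x_{i+1} = (x_i − d_i)/19. The first 4 digits are (1, 9, 4, 12).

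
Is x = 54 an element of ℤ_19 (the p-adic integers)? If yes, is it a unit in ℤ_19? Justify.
x ∈ ℤ_19^× (unit); v_19(x) = 0

ℤ_19 = {x ∈ ℚ_19 : v_19(x) ≥ 0} and ℤ_19^× = {x ∈ ℤ_19 : v_19(x) = 0}. Here v_19(54) = v_19(num) − v_19(den) = 0; compare against these criteria.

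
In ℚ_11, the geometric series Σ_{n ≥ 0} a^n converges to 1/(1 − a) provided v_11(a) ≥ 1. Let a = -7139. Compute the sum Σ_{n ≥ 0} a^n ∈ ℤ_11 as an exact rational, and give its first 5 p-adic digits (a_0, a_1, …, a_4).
Σ a^n = 1/(1 − a) = 1/7140;  first 5 digits = (1, 0, 7, 5, 4)

v_11(a) = 2 ≥ 1, so the series converges in ℤ_11 to 1/(1 − a) = 1/(1 − (-7139)) = 1/7140. Expand this rational in ℤ_11: compute digits iteratively via d_i = x_i mod 11, x_{i+1} = (x_i − d_i)/11. The first 5 digits are (1, 0, 7, 5, 4).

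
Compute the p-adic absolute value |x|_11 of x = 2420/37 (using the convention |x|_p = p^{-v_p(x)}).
|2420/37|_11 = 1/121

Step 1 — compute v_11(x) by factoring powers of 11 out of the numerator and denominator: v_11(2420/37) = 2. Step 2 — apply |x|_p = p^{-v_p(x)} = 11^{-2} = 1/121.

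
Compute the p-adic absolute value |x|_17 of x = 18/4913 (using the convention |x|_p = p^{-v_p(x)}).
|18/4913|_17 = 4913

Step 1 — compute v_17(x) by factoring powers of 17 out of the numerator and denominator: v_17(18/4913) = -3. Step 2 — apply |x|_p = p^{-v_p(x)} = 17^{3} = 4913.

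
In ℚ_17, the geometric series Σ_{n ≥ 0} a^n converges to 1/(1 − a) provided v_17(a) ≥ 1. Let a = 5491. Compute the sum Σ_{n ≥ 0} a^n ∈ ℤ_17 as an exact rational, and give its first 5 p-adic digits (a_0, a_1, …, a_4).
Σ a^n = 1/(1 − a) = -1/5490;  first 5 digits = (1, 0, 2, 1, 4)

v_17(a) = 2 ≥ 1, so the series converges in ℤ_17 to 1/(1 − a) = 1/(1 − 5491) = -1/5490. Expand this rational in ℤ_17: compute digits iteratively via d_i = x_i mod 17, x_{i+1} = (x_i − d_i)/17. The first 5 digits are (1, 0, 2, 1, 4).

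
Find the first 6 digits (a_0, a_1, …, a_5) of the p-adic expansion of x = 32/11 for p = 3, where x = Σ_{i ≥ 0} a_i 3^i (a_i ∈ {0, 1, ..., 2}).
(a_0, …, a_5) = (1, 2, 2, 0, 0, 1)

v_3(32/11) = 0 (numerator and denominator both coprime to 3), so x ∈ ℤ_3^×. Compute digits iteratively via a_i = x_i mod 3, x_{i+1} = (x_i − a_i)/3, with x_0 = x:
  x_0 = 32/11;  a_0 = 1;  x_1 = (x_0 − 1)/3 = 7/11
  x_1 = 7/11;  a_1 = 2;  x_2 = (x_1 − 2)/3 = -5/11
  x_2 = -5/11;  a_2 = 2;  x_3 = (x_2 − 2)/3 = -9/11
  x_3 = -9/11;  a_3 = 0;  x_4 = (x_3 − 0)/3 = -3/11
  x_4 = -3/11;  a_4 = 0;  x_5 = (x_4 − 0)/3 = -1/11
  x_5 = -1/11;  a_5 = 1;  x_6 = (x_5 − 1)/3 = -4/11
Digits: (1, 2, 2, 0, 0, 1).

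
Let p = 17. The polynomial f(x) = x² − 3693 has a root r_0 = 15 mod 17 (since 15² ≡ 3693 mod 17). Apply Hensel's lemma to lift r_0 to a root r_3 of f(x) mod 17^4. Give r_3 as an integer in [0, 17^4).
r_3 = 33539 (mod 83521)

Hensel's recurrence: r_{i+1} = r_i − f(r_i)·(f′(r_i))^{-1} mod 17^{i+2}, with f′(x) = 2x. Iterate:
  r_0 = 15 (mod 17)
  r_1 = 15 (mod 289)
  r_2 = 4061 (mod 4913)
  r_3 = 33539 (mod 83521)
Final: r_3 = 33539, and one checks f(r_3) ≡ 0 mod 17^4.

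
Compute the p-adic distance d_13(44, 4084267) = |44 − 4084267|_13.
d_13(44, 4084267) = 1/371293

Step 1 — x − y = 44 − 4084267 = -4084223. Step 2 — v_13(-4084223) = 5 (factor: -4084223 = −(13^5 · 11); the sign does not affect v_p). Step 3 — |x − y|_13 = 13^{-5} = 1/371293.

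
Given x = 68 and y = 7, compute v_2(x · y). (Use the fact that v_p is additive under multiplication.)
v_2(476) = 2

v_p(x) = 2 (factor: 68 = 2^2 · 17); v_p(y) = 0 (factor: 7 = 2^0 · 7). Additivity: v_p(xy) = v_p(x) + v_p(y) = 2 + 0 = 2. (Direct check: xy = 476 = 2^2 · (119).)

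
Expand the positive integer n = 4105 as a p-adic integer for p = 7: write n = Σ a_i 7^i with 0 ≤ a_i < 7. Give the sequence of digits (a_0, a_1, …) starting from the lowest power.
(a_0, a_1, …) = (3, 5, 6, 4, 1)

Repeated division by 7 gives the digits low-to-high: 4105 = 3 + 5·7^1 + 6·7^2 + 4·7^3 + 1·7^4. Digit sequence: (3, 5, 6, 4, 1).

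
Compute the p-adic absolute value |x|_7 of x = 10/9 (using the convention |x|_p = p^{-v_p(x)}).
|10/9|_7 = 1

Step 1 — compute v_7(x) by factoring powers of 7 out of the numerator and denominator: v_7(10/9) = 0. Step 2 — apply |x|_p = p^{-v_p(x)} = 7^{0} = 1.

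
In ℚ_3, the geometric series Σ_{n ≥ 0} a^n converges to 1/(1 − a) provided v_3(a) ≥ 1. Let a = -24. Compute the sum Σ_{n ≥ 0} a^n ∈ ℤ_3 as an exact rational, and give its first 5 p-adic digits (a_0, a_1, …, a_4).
Σ a^n = 1/(1 − a) = 1/25;  first 5 digits = (1, 1, 1, 0, 2)

v_3(a) = 1 ≥ 1, so the series converges in ℤ_3 to 1/(1 − a) = 1/(1 − (-24)) = 1/25. Expand this rational in ℤ_3: compute digits iteratively via d_i = x_i mod 3, x_{i+1} = (x_i − d_i)/3. The first 5 digits are (1, 1, 1, 0, 2).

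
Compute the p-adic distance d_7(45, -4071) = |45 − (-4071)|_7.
d_7(45, -4071) = 1/343

Step 1 — x − y = 45 − (-4071) = 4116. Step 2 — v_7(4116) = 3 (factor: 4116 = (7^3 · 12); the sign does not affect v_p). Step 3 — |x − y|_7 = 7^{-3} = 1/343.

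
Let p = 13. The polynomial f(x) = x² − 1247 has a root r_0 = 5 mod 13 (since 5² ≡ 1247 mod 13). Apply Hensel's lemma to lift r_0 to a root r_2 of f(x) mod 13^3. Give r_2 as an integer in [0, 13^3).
r_2 = 330 (mod 2197)

Hensel's recurrence: r_{i+1} = r_i − f(r_i)·(f′(r_i))^{-1} mod 13^{i+2}, with f′(x) = 2x. Iterate:
  r_0 = 5 (mod 13)
  r_1 = 161 (mod 169)
  r_2 = 330 (mod 2197)
Final: r_2 = 330, and one checks f(r_2) ≡ 0 mod 13^3.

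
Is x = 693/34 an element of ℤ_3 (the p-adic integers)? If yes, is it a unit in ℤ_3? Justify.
x ∈ ℤ_3 but not a unit; v_3(x) = 2 > 0

ℤ_3 = {x ∈ ℚ_3 : v_3(x) ≥ 0} and ℤ_3^× = {x ∈ ℤ_3 : v_3(x) = 0}. Here v_3(693/34) = v_3(num) − v_3(den) = 2; compare against these criteria.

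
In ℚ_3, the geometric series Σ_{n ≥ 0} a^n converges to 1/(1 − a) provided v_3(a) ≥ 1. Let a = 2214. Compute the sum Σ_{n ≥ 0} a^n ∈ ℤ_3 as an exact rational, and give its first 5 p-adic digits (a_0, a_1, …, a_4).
Σ a^n = 1/(1 − a) = -1/2213;  first 5 digits = (1, 0, 0, 1, 0)

v_3(a) = 3 ≥ 1, so the series converges in ℤ_3 to 1/(1 − a) = 1/(1 − 2214) = -1/2213. Expand this rational in ℤ_3: compute digits iteratively via d_i = x_i mod 3, x_{i+1} = (x_i − d_i)/3. The first 5 digits are (1, 0, 0, 1, 0).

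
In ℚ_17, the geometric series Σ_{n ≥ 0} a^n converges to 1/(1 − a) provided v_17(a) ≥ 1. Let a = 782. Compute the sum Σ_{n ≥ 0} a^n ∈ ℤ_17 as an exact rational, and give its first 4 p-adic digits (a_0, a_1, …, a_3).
Σ a^n = 1/(1 − a) = -1/781;  first 4 digits = (1, 12, 10, 16)

v_17(a) = 1 ≥ 1, so the series converges in ℤ_17 to 1/(1 − a) = 1/(1 − 782) = -1/781. Expand this rational in ℤ_17: compute digits iteratively via d_i = x_i mod 17, x_{i+1} = (x_i − d_i)/17. The first 4 digits are (1, 12, 10, 16).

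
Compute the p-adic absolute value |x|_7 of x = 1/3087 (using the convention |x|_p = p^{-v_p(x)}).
|1/3087|_7 = 343

Step 1 — compute v_7(x) by factoring powers of 7 out of the numerator and denominator: v_7(1/3087) = -3. Step 2 — apply |x|_p = p^{-v_p(x)} = 7^{3} = 343.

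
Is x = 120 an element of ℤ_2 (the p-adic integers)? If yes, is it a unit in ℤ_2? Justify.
x ∈ ℤ_2 but not a unit; v_2(x) = 3 > 0

ℤ_2 = {x ∈ ℚ_2 : v_2(x) ≥ 0} and ℤ_2^× = {x ∈ ℤ_2 : v_2(x) = 0}. Here v_2(120) = v_2(num) − v_2(den) = 3; compare against these criteria.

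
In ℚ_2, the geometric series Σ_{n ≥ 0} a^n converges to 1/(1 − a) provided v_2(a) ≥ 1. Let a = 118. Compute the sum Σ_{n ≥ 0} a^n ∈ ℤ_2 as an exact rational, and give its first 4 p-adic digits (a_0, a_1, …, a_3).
Σ a^n = 1/(1 − a) = -1/117;  first 4 digits = (1, 1, 0, 0)

v_2(a) = 1 ≥ 1, so the series converges in ℤ_2 to 1/(1 − a) = 1/(1 − 118) = -1/117. Expand this rational in ℤ_2: compute digits iteratively via d_i = x_i mod 2, x_{i+1} = (x_i − d_i)/2. The first 4 digits are (1, 1, 0, 0).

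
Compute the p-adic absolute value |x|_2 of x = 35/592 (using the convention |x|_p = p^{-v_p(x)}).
|35/592|_2 = 16

Step 1 — compute v_2(x) by factoring powers of 2 out of the numerator and denominator: v_2(35/592) = -4. Step 2 — apply |x|_p = p^{-v_p(x)} = 2^{4} = 16.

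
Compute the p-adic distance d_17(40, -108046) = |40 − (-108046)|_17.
d_17(40, -108046) = 1/4913

Step 1 — x − y = 40 − (-108046) = 108086. Step 2 — v_17(108086) = 3 (factor: 108086 = (17^3 · 22); the sign does not affect v_p). Step 3 — |x − y|_17 = 17^{-3} = 1/4913.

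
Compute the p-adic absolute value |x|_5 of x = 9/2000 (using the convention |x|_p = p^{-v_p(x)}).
|9/2000|_5 = 125

Step 1 — compute v_5(x) by factoring powers of 5 out of the numerator and denominator: v_5(9/2000) = -3. Step 2 — apply |x|_p = p^{-v_p(x)} = 5^{3} = 125.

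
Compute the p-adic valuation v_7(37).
v_7(37) = 0

v_7(n) is the largest exponent k such that 7^k divides n. Factor out: 37 = 7^0 · 37. (Sign doesn't affect v_p.) So v_7(37) = 0.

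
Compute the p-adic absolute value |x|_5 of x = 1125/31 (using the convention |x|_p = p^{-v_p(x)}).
|1125/31|_5 = 1/125

Step 1 — compute v_5(x) by factoring powers of 5 out of the numerator and denominator: v_5(1125/31) = 3. Step 2 — apply |x|_p = p^{-v_p(x)} = 5^{-3} = 1/125.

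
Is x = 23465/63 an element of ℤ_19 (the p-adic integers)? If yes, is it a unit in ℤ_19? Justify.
x ∈ ℤ_19 but not a unit; v_19(x) = 2 > 0

ℤ_19 = {x ∈ ℚ_19 : v_19(x) ≥ 0} and ℤ_19^× = {x ∈ ℤ_19 : v_19(x) = 0}. Here v_19(23465/63) = v_19(num) − v_19(den) = 2; compare against these criteria.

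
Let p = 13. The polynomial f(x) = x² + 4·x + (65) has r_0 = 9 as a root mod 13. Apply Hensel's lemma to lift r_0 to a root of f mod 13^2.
r_1 = 139 (mod 169)

Hensel: r_{i+1} = r_i − f(r_i)·(f′(r_i))^{-1} mod 13^{i+2}, f′(x) = 2x + 4. Iterate:
  r_0 = 9 (mod 13)
  r_1 = 139 (mod 169)
Final: r = 139 satisfies f(r) ≡ 0 mod 13^2.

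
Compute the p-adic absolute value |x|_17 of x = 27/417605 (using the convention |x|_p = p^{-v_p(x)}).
|27/417605|_17 = 83521

Step 1 — compute v_17(x) by factoring powers of 17 out of the numerator and denominator: v_17(27/417605) = -4. Step 2 — apply |x|_p = p^{-v_p(x)} = 17^{4} = 83521.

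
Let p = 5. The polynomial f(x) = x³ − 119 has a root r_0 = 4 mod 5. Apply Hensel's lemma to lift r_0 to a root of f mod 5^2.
r_1 = 14 (mod 25)

Hensel: r_{i+1} = r_i − f(r_i)/f′(r_i) mod 5^{i+2}, where f′(x) = 3x². Iterate:
  r_0 = 4 (mod 5)
  r_1 = 14 (mod 25)
Final: r = 14 with f(r) ≡ 0 mod 5^2.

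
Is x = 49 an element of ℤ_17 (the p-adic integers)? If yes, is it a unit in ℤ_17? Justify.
x ∈ ℤ_17^× (unit); v_17(x) = 0

ℤ_17 = {x ∈ ℚ_17 : v_17(x) ≥ 0} and ℤ_17^× = {x ∈ ℤ_17 : v_17(x) = 0}. Here v_17(49) = v_17(num) − v_17(den) = 0; compare against these criteria.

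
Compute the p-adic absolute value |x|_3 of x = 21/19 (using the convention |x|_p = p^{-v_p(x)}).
|21/19|_3 = 1/3

Step 1 — compute v_3(x) by factoring powers of 3 out of the numerator and denominator: v_3(21/19) = 1. Step 2 — apply |x|_p = p^{-v_p(x)} = 3^{-1} = 1/3.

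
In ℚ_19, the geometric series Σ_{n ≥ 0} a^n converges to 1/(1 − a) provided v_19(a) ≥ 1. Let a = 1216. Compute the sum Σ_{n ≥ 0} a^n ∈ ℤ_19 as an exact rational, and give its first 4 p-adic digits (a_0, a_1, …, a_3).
Σ a^n = 1/(1 − a) = -1/1215;  first 4 digits = (1, 7, 14, 7)

v_19(a) = 1 ≥ 1, so the series converges in ℤ_19 to 1/(1 − a) = 1/(1 − 1216) = -1/1215. Expand this rational in ℤ_19: compute digits iteratively via d_i = x_i mod 19, x_{i+1} = (x_i − d_i)/19. The first 4 digits are (1, 7, 14, 7).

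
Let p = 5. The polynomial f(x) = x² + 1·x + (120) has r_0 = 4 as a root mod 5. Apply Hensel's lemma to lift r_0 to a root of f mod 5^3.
r_2 = 19 (mod 125)

Hensel: r_{i+1} = r_i − f(r_i)·(f′(r_i))^{-1} mod 5^{i+2}, f′(x) = 2x + 1. Iterate:
  r_0 = 4 (mod 5)
  r_1 = 19 (mod 25)
  r_2 = 19 (mod 125)
Final: r = 19 satisfies f(r) ≡ 0 mod 5^3.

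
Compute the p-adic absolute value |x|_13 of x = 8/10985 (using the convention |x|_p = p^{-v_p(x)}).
|8/10985|_13 = 2197

Step 1 — compute v_13(x) by factoring powers of 13 out of the numerator and denominator: v_13(8/10985) = -3. Step 2 — apply |x|_p = p^{-v_p(x)} = 13^{3} = 2197.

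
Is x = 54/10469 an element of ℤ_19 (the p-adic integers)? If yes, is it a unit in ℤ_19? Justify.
x ∉ ℤ_19 (v_19(x) = -2 < 0)

ℤ_19 = {x ∈ ℚ_19 : v_19(x) ≥ 0} and ℤ_19^× = {x ∈ ℤ_19 : v_19(x) = 0}. Here v_19(54/10469) = v_19(num) − v_19(den) = -2; compare against these criteria.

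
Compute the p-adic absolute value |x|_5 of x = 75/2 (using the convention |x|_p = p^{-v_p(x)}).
|75/2|_5 = 1/25

Step 1 — compute v_5(x) by factoring powers of 5 out of the numerator and denominator: v_5(75/2) = 2. Step 2 — apply |x|_p = p^{-v_p(x)} = 5^{-2} = 1/25.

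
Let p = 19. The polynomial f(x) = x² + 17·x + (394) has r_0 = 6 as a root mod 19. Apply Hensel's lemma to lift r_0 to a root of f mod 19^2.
r_1 = 25 (mod 361)

Hensel: r_{i+1} = r_i − f(r_i)·(f′(r_i))^{-1} mod 19^{i+2}, f′(x) = 2x + 17. Iterate:
  r_0 = 6 (mod 19)
  r_1 = 25 (mod 361)
Final: r = 25 satisfies f(r) ≡ 0 mod 19^2.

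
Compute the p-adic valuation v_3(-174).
v_3(-174) = 1

v_3(n) is the largest exponent k such that 3^k divides n. Factor out: -174 = -3^1 · 58. (Sign doesn't affect v_p.) So v_3(-174) = 1.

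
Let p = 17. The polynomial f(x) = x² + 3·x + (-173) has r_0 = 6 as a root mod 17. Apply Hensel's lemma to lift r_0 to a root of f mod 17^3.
r_2 = 1825 (mod 4913)

Hensel: r_{i+1} = r_i − f(r_i)·(f′(r_i))^{-1} mod 17^{i+2}, f′(x) = 2x + 3. Iterate:
  r_0 = 6 (mod 17)
  r_1 = 91 (mod 289)
  r_2 = 1825 (mod 4913)
Final: r = 1825 satisfies f(r) ≡ 0 mod 17^3.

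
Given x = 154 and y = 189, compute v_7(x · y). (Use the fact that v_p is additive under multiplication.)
v_7(29106) = 2

v_p(x) = 1 (factor: 154 = 7^1 · 22); v_p(y) = 1 (factor: 189 = 7^1 · 27). Additivity: v_p(xy) = v_p(x) + v_p(y) = 1 + 1 = 2. (Direct check: xy = 29106 = 7^2 · (594).)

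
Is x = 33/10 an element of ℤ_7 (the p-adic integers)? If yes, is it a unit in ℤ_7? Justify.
x ∈ ℤ_7^× (unit); v_7(x) = 0

ℤ_7 = {x ∈ ℚ_7 : v_7(x) ≥ 0} and ℤ_7^× = {x ∈ ℤ_7 : v_7(x) = 0}. Here v_7(33/10) = v_7(num) − v_7(den) = 0; compare against these criteria.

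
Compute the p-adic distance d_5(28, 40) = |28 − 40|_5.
d_5(28, 40) = 1

Step 1 — x − y = 28 − 40 = -12. Step 2 — v_5(-12) = 0 (factor: -12 = −(5^0 · 12); the sign does not affect v_p). Step 3 — |x − y|_5 = 5^{0} = 1.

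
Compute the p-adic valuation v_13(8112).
v_13(8112) = 2

v_13(n) is the largest exponent k such that 13^k divides n. Factor out: 8112 = 13^2 · 48. (Sign doesn't affect v_p.) So v_13(8112) = 2.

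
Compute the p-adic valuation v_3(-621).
v_3(-621) = 3

v_3(n) is the largest exponent k such that 3^k divides n. Factor out: -621 = -3^3 · 23. (Sign doesn't affect v_p.) So v_3(-621) = 3.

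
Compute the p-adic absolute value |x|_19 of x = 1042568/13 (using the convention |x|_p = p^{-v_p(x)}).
|1042568/13|_19 = 1/130321

Step 1 — compute v_19(x) by factoring powers of 19 out of the numerator and denominator: v_19(1042568/13) = 4. Step 2 — apply |x|_p = p^{-v_p(x)} = 19^{-4} = 1/130321.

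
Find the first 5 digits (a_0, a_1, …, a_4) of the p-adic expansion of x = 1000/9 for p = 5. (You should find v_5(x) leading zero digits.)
(a_0, …, a_4) = (0, 0, 0, 2, 2)

v_5(1000/9) = 3, so a_0 = ... = a_2 = 0. Factor out: x = 5^3 · u with u = 8/9 a unit in ℤ_5. Expand u iteratively via a_{v+i} = u_i mod 5, u_{i+1} = (u_i − a_{v+i})/5:
  u_0 = 8/9;  a_3 = 2;  u_1 = (u_0 − 2)/5 = -2/9
  u_1 = -2/9;  a_4 = 2;  u_2 = (u_1 − 2)/5 = -4/9
Digits: (0, 0, 0, 2, 2).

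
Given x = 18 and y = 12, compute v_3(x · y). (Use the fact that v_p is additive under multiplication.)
v_3(216) = 3

v_p(x) = 2 (factor: 18 = 3^2 · 2); v_p(y) = 1 (factor: 12 = 3^1 · 4). Additivity: v_p(xy) = v_p(x) + v_p(y) = 2 + 1 = 3. (Direct check: xy = 216 = 3^3 · (8).)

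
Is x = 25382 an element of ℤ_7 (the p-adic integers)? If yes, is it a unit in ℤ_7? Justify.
x ∈ ℤ_7 but not a unit; v_7(x) = 3 > 0

ℤ_7 = {x ∈ ℚ_7 : v_7(x) ≥ 0} and ℤ_7^× = {x ∈ ℤ_7 : v_7(x) = 0}. Here v_7(25382) = v_7(num) − v_7(den) = 3; compare against these criteria.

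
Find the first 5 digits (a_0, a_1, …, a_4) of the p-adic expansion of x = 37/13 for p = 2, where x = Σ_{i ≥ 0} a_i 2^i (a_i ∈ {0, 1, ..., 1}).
(a_0, …, a_4) = (1, 0, 0, 1, 1)

v_2(37/13) = 0 (numerator and denominator both coprime to 2), so x ∈ ℤ_2^×. Compute digits iteratively via a_i = x_i mod 2, x_{i+1} = (x_i − a_i)/2, with x_0 = x:
  x_0 = 37/13;  a_0 = 1;  x_1 = (x_0 − 1)/2 = 12/13
  x_1 = 12/13;  a_1 = 0;  x_2 = (x_1 − 0)/2 = 6/13
  x_2 = 6/13;  a_2 = 0;  x_3 = (x_2 − 0)/2 = 3/13
  x_3 = 3/13;  a_3 = 1;  x_4 = (x_3 − 1)/2 = -5/13
  x_4 = -5/13;  a_4 = 1;  x_5 = (x_4 − 1)/2 = -9/13
Digits: (1, 0, 0, 1, 1).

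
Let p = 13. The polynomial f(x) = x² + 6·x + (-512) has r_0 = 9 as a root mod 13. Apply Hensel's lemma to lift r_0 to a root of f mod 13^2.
r_1 = 74 (mod 169)

Hensel: r_{i+1} = r_i − f(r_i)·(f′(r_i))^{-1} mod 13^{i+2}, f′(x) = 2x + 6. Iterate:
  r_0 = 9 (mod 13)
  r_1 = 74 (mod 169)
Final: r = 74 satisfies f(r) ≡ 0 mod 13^2.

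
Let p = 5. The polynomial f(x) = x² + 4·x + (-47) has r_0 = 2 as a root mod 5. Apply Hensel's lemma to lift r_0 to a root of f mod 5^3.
r_2 = 97 (mod 125)

Hensel: r_{i+1} = r_i − f(r_i)·(f′(r_i))^{-1} mod 5^{i+2}, f′(x) = 2x + 4. Iterate:
  r_0 = 2 (mod 5)
  r_1 = 22 (mod 25)
  r_2 = 97 (mod 125)
Final: r = 97 satisfies f(r) ≡ 0 mod 5^3.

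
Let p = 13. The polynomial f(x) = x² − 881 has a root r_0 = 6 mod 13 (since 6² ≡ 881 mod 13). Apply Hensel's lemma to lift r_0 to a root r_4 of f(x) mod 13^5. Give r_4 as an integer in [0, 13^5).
r_4 = 188103 (mod 371293)

Hensel's recurrence: r_{i+1} = r_i − f(r_i)·(f′(r_i))^{-1} mod 13^{i+2}, with f′(x) = 2x. Iterate:
  r_0 = 6 (mod 13)
  r_1 = 6 (mod 169)
  r_2 = 1358 (mod 2197)
  r_3 = 16737 (mod 28561)
  r_4 = 188103 (mod 371293)
Final: r_4 = 188103, and one checks f(r_4) ≡ 0 mod 13^5.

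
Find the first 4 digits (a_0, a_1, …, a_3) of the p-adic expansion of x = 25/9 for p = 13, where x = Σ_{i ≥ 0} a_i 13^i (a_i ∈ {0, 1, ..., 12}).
(a_0, …, a_3) = (10, 11, 2, 7)

v_13(25/9) = 0 (numerator and denominator both coprime to 13), so x ∈ ℤ_13^×. Compute digits iteratively via a_i = x_i mod 13, x_{i+1} = (x_i − a_i)/13, with x_0 = x:
  x_0 = 25/9;  a_0 = 10;  x_1 = (x_0 − 10)/13 = -5/9
  x_1 = -5/9;  a_1 = 11;  x_2 = (x_1 − 11)/13 = -8/9
  x_2 = -8/9;  a_2 = 2;  x_3 = (x_2 − 2)/13 = -2/9
  x_3 = -2/9;  a_3 = 7;  x_4 = (x_3 − 7)/13 = -5/9
Digits: (10, 11, 2, 7).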